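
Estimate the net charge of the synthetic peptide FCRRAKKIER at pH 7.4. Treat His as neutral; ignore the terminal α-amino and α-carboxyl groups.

At pH ~7.4 the Lys and Arg side chains are protonated (+1), the Asp and Glu side chains are deprotonated (−1), and with His taken as neutral all other side chains carry no charge.
Positive (K, R): R3, R4, K6, K7, R10 → +5.
Negative (D, E): E9 → −1.
Net charge = (+5) + (−1) = +4.

+4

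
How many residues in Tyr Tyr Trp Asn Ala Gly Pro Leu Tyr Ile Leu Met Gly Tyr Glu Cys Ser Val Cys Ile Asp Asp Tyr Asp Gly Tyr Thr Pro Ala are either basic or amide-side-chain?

1

Basic: H, K, R. Amide-side-chain: N, Q.
Basic residues here: none (0).
Amide-side-chain residues here: Asn4 (1).
The two groups share no amino acid, so total = 0 + 1 = 1.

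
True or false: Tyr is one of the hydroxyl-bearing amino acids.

True

The –OH-bearing residues are Ser, Thr (aliphatic alcohols), and Tyr (phenol).
Tyrosine is in this group.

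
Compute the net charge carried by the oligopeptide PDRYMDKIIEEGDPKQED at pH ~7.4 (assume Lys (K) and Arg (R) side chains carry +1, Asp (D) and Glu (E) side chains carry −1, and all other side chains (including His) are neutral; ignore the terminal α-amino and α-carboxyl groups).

Positive (K, R): R3, K7, K15 → +3.
Negative (D, E): D2, D6, E10, E11, D13, E17, D18 → −7.
Net charge = (+3) + (−7) = −4.

-4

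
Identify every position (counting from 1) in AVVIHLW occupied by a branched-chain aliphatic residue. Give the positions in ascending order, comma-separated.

2, 3, 4, 6

Matching residues: V2, V3, I4, L6.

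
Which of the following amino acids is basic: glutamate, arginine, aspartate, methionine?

K, R, and H are the three residues with basic side chains (ε-amine, guanidinium, and imidazole respectively).
Of the listed options, only arginine belongs to this group.

arginine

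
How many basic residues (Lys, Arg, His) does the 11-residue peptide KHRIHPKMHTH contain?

Matching residues: K1, H2, R3, H5, K7, H9, H11.

7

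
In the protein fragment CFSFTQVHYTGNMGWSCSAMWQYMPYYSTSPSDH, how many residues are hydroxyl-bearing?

Serine (S), threonine (T), and tyrosine (Y) each carry a hydroxyl group on the side chain.
Matching residues: S3, T5, Y9, T10, S16, S18, Y23, Y26, Y27, S28, T29, S30, S32.

13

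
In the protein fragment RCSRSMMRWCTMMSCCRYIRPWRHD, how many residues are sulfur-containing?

8

The sulfur-bearing residues are cysteine (–SH) and methionine (–S–CH₃).
Matching residues: C2, M6, M7, C10, M12, M13, C15, C16.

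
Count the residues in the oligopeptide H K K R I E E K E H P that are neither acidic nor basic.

2

Acidic: D, E. Basic: K, R, H. All other residues are neither.
Matching residues: I5, P11.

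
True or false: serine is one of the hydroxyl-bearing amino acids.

The –OH-bearing residues are Ser, Thr (aliphatic alcohols), and Tyr (phenol).
Serine is in this group.

True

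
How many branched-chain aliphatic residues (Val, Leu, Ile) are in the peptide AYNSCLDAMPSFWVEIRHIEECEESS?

Matching residues: L6, V14, I16, I19.

4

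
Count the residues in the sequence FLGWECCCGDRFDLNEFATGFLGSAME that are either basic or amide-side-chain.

2

Basic: H, K, R. Amide-side-chain: N, Q.
Basic residues here: R11 (1).
Amide-side-chain residues here: N15 (1).
The two groups share no amino acid, so total = 1 + 1 = 2.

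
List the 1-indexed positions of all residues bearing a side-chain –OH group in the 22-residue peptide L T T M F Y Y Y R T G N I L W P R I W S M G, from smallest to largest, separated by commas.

Serine (S), threonine (T), and tyrosine (Y) each carry a hydroxyl group on the side chain.
Matching residues: T2, T3, Y6, Y7, Y8, T10, S20.

2, 3, 6, 7, 8, 10, 20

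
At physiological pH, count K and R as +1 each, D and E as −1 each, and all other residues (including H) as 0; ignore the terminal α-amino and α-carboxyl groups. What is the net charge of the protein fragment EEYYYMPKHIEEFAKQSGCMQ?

Positive (K, R): K8, K15 → +2.
Negative (D, E): E1, E2, E11, E12 → −4.
Net charge = (+2) + (−4) = −2.

-2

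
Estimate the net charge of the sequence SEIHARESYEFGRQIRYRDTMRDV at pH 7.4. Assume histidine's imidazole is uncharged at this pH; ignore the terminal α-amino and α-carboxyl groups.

0

Near pH 7.4, K and R contribute +1 each, D and E contribute −1 each, and every other side chain (His included, as stated) is uncharged.
Positive (K, R): R6, R13, R16, R18, R22 → +5.
Negative (D, E): E2, E7, E10, D19, D23 → −5.
Net charge = (+5) + (−5) = 0.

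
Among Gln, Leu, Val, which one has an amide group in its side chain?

Asparagine (N) and glutamine (Q) have uncharged amide side chains.
Of the listed options, only Gln belongs to this group.

Gln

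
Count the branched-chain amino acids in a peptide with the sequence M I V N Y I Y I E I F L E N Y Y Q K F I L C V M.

9

V, L, and I make up the branched-chain aliphatic group.
Matching residues: I2, V3, I6, I8, I10, L12, I20, L21, V23.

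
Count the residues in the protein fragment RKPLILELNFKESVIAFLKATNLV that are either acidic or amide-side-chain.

4

Acidic: D, E. Amide-side-chain: N, Q.
Acidic residues here: E7, E12 (2).
Amide-side-chain residues here: N9, N22 (2).
The two groups share no amino acid, so total = 2 + 2 = 4.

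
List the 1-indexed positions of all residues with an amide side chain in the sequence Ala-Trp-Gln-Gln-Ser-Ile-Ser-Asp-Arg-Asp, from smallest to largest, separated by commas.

3, 4

Only N (asparagine) and Q (glutamine) carry a side-chain carboxamide.
Matching residues: Gln3, Gln4.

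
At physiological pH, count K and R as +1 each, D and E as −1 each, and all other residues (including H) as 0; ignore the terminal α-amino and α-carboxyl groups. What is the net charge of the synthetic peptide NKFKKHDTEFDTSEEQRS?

-1

Positive (K, R): K2, K4, K5, R17 → +4.
Negative (D, E): D7, E9, D11, E14, E15 → −5.
Net charge = (+4) + (−5) = −1.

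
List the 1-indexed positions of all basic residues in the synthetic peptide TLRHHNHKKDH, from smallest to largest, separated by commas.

Lysine (K), arginine (R), and histidine (H) have basic, nitrogen-containing side chains.
Matching residues: R3, H4, H5, H7, K8, K9, H11.

3, 4, 5, 7, 8, 9, 11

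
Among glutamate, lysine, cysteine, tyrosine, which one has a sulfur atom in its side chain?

Cysteine (C, thiol) and methionine (M, thioether) are the two sulfur-containing amino acids.
Of the listed options, only cysteine belongs to this group.

cysteine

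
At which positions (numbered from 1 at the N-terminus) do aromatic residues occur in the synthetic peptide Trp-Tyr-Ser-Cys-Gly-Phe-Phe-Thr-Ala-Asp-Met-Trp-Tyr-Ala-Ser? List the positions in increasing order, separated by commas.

Phenylalanine (F), tryptophan (W), and tyrosine (Y) have aromatic ring side chains.
Matching residues: Trp1, Tyr2, Phe6, Phe7, Trp12, Tyr13.

1, 2, 6, 7, 12, 13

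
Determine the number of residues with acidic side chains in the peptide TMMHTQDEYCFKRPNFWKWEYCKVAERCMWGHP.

Only D (aspartate) and E (glutamate) carry a side-chain carboxylic acid.
Matching residues: D7, E8, E20, E26.

4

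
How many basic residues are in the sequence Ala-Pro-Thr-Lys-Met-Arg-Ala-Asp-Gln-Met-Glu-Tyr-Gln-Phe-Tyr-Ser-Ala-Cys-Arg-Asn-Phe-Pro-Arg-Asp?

Lysine (K), arginine (R), and histidine (H) have basic, nitrogen-containing side chains.
Matching residues: Lys4, Arg6, Arg19, Arg23.

4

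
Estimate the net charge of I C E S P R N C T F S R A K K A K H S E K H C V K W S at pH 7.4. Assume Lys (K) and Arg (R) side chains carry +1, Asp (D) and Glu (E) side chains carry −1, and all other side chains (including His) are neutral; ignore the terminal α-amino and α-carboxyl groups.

+5

Positive (K, R): R6, R12, K14, K15, K17, K21, K25 → +7.
Negative (D, E): E3, E20 → −2.
Net charge = (+7) + (−2) = +5.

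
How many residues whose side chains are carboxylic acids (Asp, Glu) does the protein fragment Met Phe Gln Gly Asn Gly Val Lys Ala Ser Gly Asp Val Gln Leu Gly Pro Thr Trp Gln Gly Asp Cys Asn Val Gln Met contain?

2

Matching residues: Asp12, Asp22.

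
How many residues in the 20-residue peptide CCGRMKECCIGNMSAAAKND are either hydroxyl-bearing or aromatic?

1

Hydroxyl-bearing: S, T, Y. Aromatic: F, W, Y.
Hydroxyl-bearing residues here: S14 (1).
Aromatic residues here: none (0).
(Y belongs to both groups, but none appear in this sequence.) Total = 1 + 0 = 1.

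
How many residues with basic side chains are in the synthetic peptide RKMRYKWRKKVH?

Lysine (K), arginine (R), and histidine (H) have basic, nitrogen-containing side chains.
Matching residues: R1, K2, R4, K6, R8, K9, K10, H12.

8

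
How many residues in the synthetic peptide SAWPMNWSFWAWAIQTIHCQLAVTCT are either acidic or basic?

1

Acidic: D, E. Basic: H, K, R.
Acidic residues here: none (0).
Basic residues here: H18 (1).
The two groups share no amino acid, so total = 0 + 1 = 1.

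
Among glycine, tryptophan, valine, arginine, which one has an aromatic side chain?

Phenylalanine (F), tryptophan (W), and tyrosine (Y) have aromatic ring side chains.
Of the listed options, only tryptophan belongs to this group.

tryptophan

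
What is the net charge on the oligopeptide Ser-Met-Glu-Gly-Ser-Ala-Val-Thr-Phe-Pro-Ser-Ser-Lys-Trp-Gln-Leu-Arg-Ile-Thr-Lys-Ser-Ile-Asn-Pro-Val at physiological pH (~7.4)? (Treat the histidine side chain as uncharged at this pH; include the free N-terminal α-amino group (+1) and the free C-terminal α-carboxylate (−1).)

+2

The side chains ionized at physiological pH are Lys/Arg (+1) and Asp/Glu (−1); with His treated as neutral, nothing else contributes.
Positive (K, R): Lys13, Arg17, Lys20 → +3.
Negative (D, E): Glu3 → −1.
The N-terminus (+1) and C-terminus (−1) cancel.
Net charge = (+3) + (−1) = +2.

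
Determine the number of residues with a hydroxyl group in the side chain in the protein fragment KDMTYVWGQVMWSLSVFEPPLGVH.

Serine (S), threonine (T), and tyrosine (Y) each carry a hydroxyl group on the side chain.
Matching residues: T4, Y5, S13, S15.

4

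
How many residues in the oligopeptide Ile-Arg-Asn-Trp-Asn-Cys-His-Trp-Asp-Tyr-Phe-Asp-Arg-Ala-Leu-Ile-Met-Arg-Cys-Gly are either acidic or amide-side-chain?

4

Acidic: D, E. Amide-side-chain: N, Q.
Acidic residues here: Asp9, Asp12 (2).
Amide-side-chain residues here: Asn3, Asn5 (2).
The two groups share no amino acid, so total = 2 + 2 = 4.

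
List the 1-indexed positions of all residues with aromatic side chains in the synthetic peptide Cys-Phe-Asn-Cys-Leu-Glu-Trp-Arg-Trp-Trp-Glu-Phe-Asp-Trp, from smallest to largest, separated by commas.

Phenylalanine (F), tryptophan (W), and tyrosine (Y) have aromatic ring side chains.
Matching residues: Phe2, Trp7, Trp9, Trp10, Phe12, Trp14.

2, 7, 9, 10, 12, 14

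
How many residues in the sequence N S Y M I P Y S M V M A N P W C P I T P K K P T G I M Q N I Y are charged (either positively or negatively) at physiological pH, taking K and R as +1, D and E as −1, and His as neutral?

Charged side chains at pH ~7.4: K, R (positive); D, E (negative).
Matching residues: K21, K22.

2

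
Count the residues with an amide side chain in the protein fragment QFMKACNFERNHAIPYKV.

3

The amide-side-chain residues are Asn (N) and Gln (Q).
Matching residues: Q1, N7, N11.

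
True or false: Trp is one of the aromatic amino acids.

True

The aromatic amino acids are Phe (F, benzyl), Trp (W, indole), and Tyr (Y, phenol).
Tryptophan is in this group.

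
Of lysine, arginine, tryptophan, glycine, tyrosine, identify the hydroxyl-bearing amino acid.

Serine (S), threonine (T), and tyrosine (Y) each carry a hydroxyl group on the side chain.
Of the listed options, only tyrosine belongs to this group.

tyrosine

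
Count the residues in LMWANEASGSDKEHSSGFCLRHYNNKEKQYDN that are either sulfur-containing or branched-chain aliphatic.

4

Sulfur-containing: C, M. Branched-chain aliphatic: I, L, V.
Sulfur-containing residues here: M2, C19 (2).
Branched-chain aliphatic residues here: L1, L20 (2).
The two groups share no amino acid, so total = 2 + 2 = 4.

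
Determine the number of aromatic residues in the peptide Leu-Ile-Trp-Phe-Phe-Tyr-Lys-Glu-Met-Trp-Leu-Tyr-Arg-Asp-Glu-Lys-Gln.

6

Phenylalanine (F), tryptophan (W), and tyrosine (Y) have aromatic ring side chains.
Matching residues: Trp3, Phe4, Phe5, Tyr6, Trp10, Tyr12.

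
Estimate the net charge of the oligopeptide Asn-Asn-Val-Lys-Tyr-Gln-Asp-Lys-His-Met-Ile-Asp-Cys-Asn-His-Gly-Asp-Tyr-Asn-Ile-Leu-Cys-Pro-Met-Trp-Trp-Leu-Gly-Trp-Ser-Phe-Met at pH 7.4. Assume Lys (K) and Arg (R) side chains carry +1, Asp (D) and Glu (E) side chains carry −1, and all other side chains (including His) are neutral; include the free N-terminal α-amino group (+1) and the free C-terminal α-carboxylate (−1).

Positive (K, R): Lys4, Lys8 → +2.
Negative (D, E): Asp7, Asp12, Asp17 → −3.
The N-terminus (+1) and C-terminus (−1) cancel.
Net charge = (+2) + (−3) = −1.

-1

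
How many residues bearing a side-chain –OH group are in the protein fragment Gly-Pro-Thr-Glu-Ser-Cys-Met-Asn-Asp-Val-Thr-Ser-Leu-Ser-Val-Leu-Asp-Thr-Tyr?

7

S, T, and Y are the three residues with a side-chain hydroxyl.
Matching residues: Thr3, Ser5, Thr11, Ser12, Ser14, Thr18, Tyr19.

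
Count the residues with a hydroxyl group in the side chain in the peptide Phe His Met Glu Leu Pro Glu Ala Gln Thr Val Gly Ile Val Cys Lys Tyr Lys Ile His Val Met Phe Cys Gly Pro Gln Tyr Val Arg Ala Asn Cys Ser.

4

The –OH-bearing residues are Ser, Thr (aliphatic alcohols), and Tyr (phenol).
Matching residues: Thr10, Tyr17, Tyr28, Ser34.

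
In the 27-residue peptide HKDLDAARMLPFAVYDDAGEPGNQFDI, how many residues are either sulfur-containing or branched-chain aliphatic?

Sulfur-containing: C, M. Branched-chain aliphatic: I, L, V.
Sulfur-containing residues here: M9 (1).
Branched-chain aliphatic residues here: L4, L10, V14, I27 (4).
The two groups share no amino acid, so total = 1 + 4 = 5.

5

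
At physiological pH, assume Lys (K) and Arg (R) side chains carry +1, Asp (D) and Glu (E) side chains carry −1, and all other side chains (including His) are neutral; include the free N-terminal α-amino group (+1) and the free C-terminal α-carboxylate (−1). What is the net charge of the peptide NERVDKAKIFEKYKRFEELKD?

Positive (K, R): R3, K6, K8, K12, K14, R15, K20 → +7.
Negative (D, E): E2, D5, E11, E17, E18, D21 → −6.
The N-terminus (+1) and C-terminus (−1) cancel.
Net charge = (+7) + (−6) = +1.

+1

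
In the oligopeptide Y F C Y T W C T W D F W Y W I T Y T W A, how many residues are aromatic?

11

Phenylalanine (F), tryptophan (W), and tyrosine (Y) have aromatic ring side chains.
Matching residues: Y1, F2, Y4, W6, W9, F11, W12, Y13, W14, Y17, W19.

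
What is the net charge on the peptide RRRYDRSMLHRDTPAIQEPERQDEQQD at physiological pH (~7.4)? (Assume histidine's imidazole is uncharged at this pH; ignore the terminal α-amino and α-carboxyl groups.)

-1

Near pH 7.4, K and R contribute +1 each, D and E contribute −1 each, and every other side chain (His included, as stated) is uncharged.
Positive (K, R): R1, R2, R3, R6, R11, R21 → +6.
Negative (D, E): D5, D12, E18, E20, D23, E24, D27 → −7.
Net charge = (+6) + (−7) = −1.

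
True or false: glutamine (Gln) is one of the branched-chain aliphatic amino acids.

Valine (V), leucine (L), and isoleucine (I) are the branched-chain amino acids.
Glutamine is not in this group.

False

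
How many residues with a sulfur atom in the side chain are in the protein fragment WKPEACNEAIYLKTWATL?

Only Cys (C) and Met (M) have a sulfur atom in the side chain.
Matching residues: C6.

1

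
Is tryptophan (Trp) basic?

No

Lysine (K), arginine (R), and histidine (H) have basic, nitrogen-containing side chains.
Tryptophan is not in this group.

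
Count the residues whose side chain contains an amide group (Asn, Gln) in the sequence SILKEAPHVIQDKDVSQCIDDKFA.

2

Matching residues: Q11, Q17.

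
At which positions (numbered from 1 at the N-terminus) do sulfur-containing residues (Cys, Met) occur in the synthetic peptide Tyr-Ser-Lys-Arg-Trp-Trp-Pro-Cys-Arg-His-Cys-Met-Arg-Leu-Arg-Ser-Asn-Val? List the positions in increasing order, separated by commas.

8, 11, 12

Matching residues: Cys8, Cys11, Met12.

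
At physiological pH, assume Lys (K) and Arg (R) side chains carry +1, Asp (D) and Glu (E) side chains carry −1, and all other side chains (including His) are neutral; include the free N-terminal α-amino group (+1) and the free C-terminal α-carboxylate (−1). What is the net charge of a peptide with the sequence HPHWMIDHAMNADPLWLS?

Positive (K, R): none → +0.
Negative (D, E): D7, D13 → −2.
The N-terminus (+1) and C-terminus (−1) cancel.
Net charge = (+0) + (−2) = −2.

-2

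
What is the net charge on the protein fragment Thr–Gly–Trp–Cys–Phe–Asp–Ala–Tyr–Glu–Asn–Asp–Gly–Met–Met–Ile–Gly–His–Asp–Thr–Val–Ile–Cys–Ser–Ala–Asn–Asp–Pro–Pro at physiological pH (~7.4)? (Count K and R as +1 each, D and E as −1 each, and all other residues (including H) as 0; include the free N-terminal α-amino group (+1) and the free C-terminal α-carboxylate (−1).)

-5

Positive (K, R): none → +0.
Negative (D, E): Asp6, Glu9, Asp11, Asp18, Asp26 → −5.
The N-terminus (+1) and C-terminus (−1) cancel.
Net charge = (+0) + (−5) = −5.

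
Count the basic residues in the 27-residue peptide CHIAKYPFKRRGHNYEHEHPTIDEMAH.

Lysine (K), arginine (R), and histidine (H) have basic, nitrogen-containing side chains.
Matching residues: H2, K5, K9, R10, R11, H13, H17, H19, H27.

9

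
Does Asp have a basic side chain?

The basic amino acids are Lys (K), Arg (R), and His (H).
Aspartate is not in this group.

No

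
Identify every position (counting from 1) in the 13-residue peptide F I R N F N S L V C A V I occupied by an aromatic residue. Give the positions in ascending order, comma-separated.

F, W, and Y each carry an aromatic ring on the side chain.
Matching residues: F1, F5.

1, 5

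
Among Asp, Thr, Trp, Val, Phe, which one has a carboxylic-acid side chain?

Asp

Only D (aspartate) and E (glutamate) carry a side-chain carboxylic acid.
Of the listed options, only Asp belongs to this group.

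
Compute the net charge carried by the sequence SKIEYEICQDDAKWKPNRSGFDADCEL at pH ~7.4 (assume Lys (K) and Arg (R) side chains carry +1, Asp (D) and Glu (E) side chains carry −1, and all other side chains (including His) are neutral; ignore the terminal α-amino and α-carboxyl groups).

-3

Positive (K, R): K2, K13, K15, R18 → +4.
Negative (D, E): E4, E6, D10, D11, D22, D24, E26 → −7.
Net charge = (+4) + (−7) = −3.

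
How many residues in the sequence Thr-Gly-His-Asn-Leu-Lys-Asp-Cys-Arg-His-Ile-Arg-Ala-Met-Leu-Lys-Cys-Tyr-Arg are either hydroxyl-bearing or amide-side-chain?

3

Hydroxyl-bearing: S, T, Y. Amide-side-chain: N, Q.
Hydroxyl-bearing residues here: Thr1, Tyr18 (2).
Amide-side-chain residues here: Asn4 (1).
The two groups share no amino acid, so total = 2 + 1 = 3.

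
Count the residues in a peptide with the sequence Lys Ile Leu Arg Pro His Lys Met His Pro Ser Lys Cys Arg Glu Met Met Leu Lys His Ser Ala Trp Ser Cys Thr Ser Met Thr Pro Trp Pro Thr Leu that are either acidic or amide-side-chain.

Acidic: D, E. Amide-side-chain: N, Q.
Acidic residues here: Glu15 (1).
Amide-side-chain residues here: none (0).
The two groups share no amino acid, so total = 1 + 0 = 1.

1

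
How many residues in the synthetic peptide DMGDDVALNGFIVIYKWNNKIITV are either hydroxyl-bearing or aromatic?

4

Hydroxyl-bearing: S, T, Y. Aromatic: F, W, Y.
Hydroxyl-bearing residues here: Y15, T23 (2).
Aromatic residues here: F11, Y15, W17 (3).
Y is in both groups, so the 1 Y residue must not be double-counted.
Total = 2 + 3 − 1 = 4.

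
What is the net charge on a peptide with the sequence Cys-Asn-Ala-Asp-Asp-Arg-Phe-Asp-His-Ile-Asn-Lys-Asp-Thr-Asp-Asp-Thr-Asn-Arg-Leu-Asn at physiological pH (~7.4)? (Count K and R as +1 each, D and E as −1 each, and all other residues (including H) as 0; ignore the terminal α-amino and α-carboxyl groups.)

Positive (K, R): Arg6, Lys12, Arg19 → +3.
Negative (D, E): Asp4, Asp5, Asp8, Asp13, Asp15, Asp16 → −6.
Net charge = (+3) + (−6) = −3.

-3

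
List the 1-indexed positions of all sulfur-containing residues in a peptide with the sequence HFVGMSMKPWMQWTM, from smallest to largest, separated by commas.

The sulfur-bearing residues are cysteine (–SH) and methionine (–S–CH₃).
Matching residues: M5, M7, M11, M15.

5, 7, 11, 15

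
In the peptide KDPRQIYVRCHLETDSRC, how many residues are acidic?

3

Aspartate (D) and glutamate (E) have carboxylic-acid side chains and are the acidic amino acids.
Matching residues: D2, E13, D15.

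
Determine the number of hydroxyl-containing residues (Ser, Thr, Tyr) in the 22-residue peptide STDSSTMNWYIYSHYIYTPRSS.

Matching residues: S1, T2, S4, S5, T6, Y10, Y12, S13, Y15, Y17, T18, S21, S22.

13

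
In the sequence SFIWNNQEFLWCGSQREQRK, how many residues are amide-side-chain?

The amide-side-chain residues are Asn (N) and Gln (Q).
Matching residues: N5, N6, Q7, Q15, Q18.

5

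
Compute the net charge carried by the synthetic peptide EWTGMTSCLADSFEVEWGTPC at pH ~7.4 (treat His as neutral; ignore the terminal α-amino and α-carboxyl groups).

Near pH 7.4, K and R contribute +1 each, D and E contribute −1 each, and every other side chain (His included, as stated) is uncharged.
Positive (K, R): none → +0.
Negative (D, E): E1, D11, E14, E16 → −4.
Net charge = (+0) + (−4) = −4.

-4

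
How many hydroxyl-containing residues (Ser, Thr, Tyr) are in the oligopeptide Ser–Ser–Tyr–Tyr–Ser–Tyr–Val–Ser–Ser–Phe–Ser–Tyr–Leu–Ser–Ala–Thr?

12

Matching residues: Ser1, Ser2, Tyr3, Tyr4, Ser5, Tyr6, Ser8, Ser9, Ser11, Tyr12, Ser14, Thr16.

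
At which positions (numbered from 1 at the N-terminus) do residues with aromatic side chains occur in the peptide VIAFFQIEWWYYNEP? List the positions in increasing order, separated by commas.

4, 5, 9, 10, 11, 12

The aromatic amino acids are Phe (F, benzyl), Trp (W, indole), and Tyr (Y, phenol).
Matching residues: F4, F5, W9, W10, Y11, Y12.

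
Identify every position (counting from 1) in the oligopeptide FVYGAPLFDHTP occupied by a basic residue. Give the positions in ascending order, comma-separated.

10

The basic amino acids are Lys (K), Arg (R), and His (H).
Matching residues: H10.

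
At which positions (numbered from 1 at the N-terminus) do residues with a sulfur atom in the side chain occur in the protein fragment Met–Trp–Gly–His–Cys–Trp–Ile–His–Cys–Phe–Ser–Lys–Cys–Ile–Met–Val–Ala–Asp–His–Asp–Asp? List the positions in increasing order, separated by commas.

1, 5, 9, 13, 15

Cysteine (C, thiol) and methionine (M, thioether) are the two sulfur-containing amino acids.
Matching residues: Met1, Cys5, Cys9, Cys13, Met15.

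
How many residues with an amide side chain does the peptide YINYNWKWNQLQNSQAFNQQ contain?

10

Only N (asparagine) and Q (glutamine) carry a side-chain carboxamide.
Matching residues: N3, N5, N9, Q10, Q12, N13, Q15, N18, Q19, Q20.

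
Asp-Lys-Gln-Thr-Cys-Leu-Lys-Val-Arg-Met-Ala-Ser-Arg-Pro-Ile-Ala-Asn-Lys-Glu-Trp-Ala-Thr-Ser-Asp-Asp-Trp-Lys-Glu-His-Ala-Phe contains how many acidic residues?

5

Only D (aspartate) and E (glutamate) carry a side-chain carboxylic acid.
Matching residues: Asp1, Glu19, Asp24, Asp25, Glu28.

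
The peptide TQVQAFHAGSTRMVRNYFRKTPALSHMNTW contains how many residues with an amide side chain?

Only N (asparagine) and Q (glutamine) carry a side-chain carboxamide.
Matching residues: Q2, Q4, N16, N28.

4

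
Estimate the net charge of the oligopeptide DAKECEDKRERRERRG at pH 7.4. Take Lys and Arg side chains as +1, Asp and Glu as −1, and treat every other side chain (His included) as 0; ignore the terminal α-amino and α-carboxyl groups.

Positive (K, R): K3, K8, R9, R11, R12, R14, R15 → +7.
Negative (D, E): D1, E4, E6, D7, E10, E13 → −6.
Net charge = (+7) + (−6) = +1.

+1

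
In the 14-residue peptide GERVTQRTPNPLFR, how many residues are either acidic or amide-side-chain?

3

Acidic: D, E. Amide-side-chain: N, Q.
Acidic residues here: E2 (1).
Amide-side-chain residues here: Q6, N10 (2).
The two groups share no amino acid, so total = 1 + 2 = 3.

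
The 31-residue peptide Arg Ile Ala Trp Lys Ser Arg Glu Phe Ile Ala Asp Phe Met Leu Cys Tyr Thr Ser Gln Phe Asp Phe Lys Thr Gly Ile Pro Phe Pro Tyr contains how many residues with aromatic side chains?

The aromatic amino acids are Phe (F, benzyl), Trp (W, indole), and Tyr (Y, phenol).
Matching residues: Trp4, Phe9, Phe13, Tyr17, Phe21, Phe23, Phe29, Tyr31.

8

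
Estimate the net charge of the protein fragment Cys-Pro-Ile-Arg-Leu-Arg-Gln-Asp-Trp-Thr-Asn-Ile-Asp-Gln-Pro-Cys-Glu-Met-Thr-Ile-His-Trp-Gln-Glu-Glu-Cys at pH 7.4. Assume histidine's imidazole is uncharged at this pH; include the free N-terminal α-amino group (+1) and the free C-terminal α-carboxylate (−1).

-3

The side chains ionized at physiological pH are Lys/Arg (+1) and Asp/Glu (−1); with His treated as neutral, nothing else contributes.
Positive (K, R): Arg4, Arg6 → +2.
Negative (D, E): Asp8, Asp13, Glu17, Glu24, Glu25 → −5.
The N-terminus (+1) and C-terminus (−1) cancel.
Net charge = (+2) + (−5) = −3.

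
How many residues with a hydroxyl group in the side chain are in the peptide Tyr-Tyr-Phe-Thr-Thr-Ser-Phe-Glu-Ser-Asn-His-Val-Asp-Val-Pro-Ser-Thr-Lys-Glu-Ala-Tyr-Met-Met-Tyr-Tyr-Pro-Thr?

12

The –OH-bearing residues are Ser, Thr (aliphatic alcohols), and Tyr (phenol).
Matching residues: Tyr1, Tyr2, Thr4, Thr5, Ser6, Ser9, Ser16, Thr17, Tyr21, Tyr24, Tyr25, Thr27.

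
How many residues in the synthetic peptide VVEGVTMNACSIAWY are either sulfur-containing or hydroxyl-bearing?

Sulfur-containing: C, M. Hydroxyl-bearing: S, T, Y.
Sulfur-containing residues here: M7, C10 (2).
Hydroxyl-bearing residues here: T6, S11, Y15 (3).
The two groups share no amino acid, so total = 2 + 3 = 5.

5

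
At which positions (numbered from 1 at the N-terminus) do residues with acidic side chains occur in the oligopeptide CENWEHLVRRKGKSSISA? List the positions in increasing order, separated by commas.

2, 5

Aspartate (D) and glutamate (E) have carboxylic-acid side chains and are the acidic amino acids.
Matching residues: E2, E5.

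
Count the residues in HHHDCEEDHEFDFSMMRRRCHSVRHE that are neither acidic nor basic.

Acidic: D, E. Basic: K, R, H. All other residues are neither.
Matching residues: C5, F11, F13, S14, M15, M16, C20, S22, V23.

9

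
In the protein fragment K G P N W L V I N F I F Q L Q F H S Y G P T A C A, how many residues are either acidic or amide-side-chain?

4

Acidic: D, E. Amide-side-chain: N, Q.
Acidic residues here: none (0).
Amide-side-chain residues here: N4, N9, Q13, Q15 (4).
The two groups share no amino acid, so total = 0 + 4 = 4.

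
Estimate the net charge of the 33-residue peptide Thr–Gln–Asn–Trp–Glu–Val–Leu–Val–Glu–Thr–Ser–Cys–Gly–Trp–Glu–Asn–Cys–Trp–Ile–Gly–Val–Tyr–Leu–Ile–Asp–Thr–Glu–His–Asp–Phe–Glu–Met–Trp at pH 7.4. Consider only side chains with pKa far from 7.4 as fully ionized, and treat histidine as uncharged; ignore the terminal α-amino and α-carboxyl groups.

Near pH 7.4, K and R contribute +1 each, D and E contribute −1 each, and every other side chain (His included, as stated) is uncharged.
Positive (K, R): none → +0.
Negative (D, E): Glu5, Glu9, Glu15, Asp25, Glu27, Asp29, Glu31 → −7.
Net charge = (+0) + (−7) = −7.

-7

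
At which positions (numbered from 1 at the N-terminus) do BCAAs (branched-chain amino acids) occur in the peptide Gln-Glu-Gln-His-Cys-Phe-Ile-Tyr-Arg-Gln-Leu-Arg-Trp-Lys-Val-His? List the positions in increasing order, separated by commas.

7, 11, 15

V, L, and I make up the branched-chain aliphatic group.
Matching residues: Ile7, Leu11, Val15.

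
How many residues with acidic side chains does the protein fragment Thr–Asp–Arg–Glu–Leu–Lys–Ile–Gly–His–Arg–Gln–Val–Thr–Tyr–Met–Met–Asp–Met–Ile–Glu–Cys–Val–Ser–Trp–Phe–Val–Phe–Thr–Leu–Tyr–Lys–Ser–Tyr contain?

Only D (aspartate) and E (glutamate) carry a side-chain carboxylic acid.
Matching residues: Asp2, Glu4, Asp17, Glu20.

4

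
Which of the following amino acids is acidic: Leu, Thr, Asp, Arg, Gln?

Asp

Aspartate (D) and glutamate (E) have carboxylic-acid side chains and are the acidic amino acids.
Of the listed options, only Asp belongs to this group.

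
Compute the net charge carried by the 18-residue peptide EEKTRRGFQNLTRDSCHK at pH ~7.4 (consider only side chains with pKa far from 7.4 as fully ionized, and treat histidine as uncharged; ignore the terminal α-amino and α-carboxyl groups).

At pH ~7.4 the Lys and Arg side chains are protonated (+1), the Asp and Glu side chains are deprotonated (−1), and with His taken as neutral all other side chains carry no charge.
Positive (K, R): K3, R5, R6, R13, K18 → +5.
Negative (D, E): E1, E2, D14 → −3.
Net charge = (+5) + (−3) = +2.

+2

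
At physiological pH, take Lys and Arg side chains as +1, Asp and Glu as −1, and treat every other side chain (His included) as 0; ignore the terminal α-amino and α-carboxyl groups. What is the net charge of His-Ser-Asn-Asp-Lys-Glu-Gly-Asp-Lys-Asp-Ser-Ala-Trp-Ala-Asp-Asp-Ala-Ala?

Positive (K, R): Lys5, Lys9 → +2.
Negative (D, E): Asp4, Glu6, Asp8, Asp10, Asp15, Asp16 → −6.
Net charge = (+2) + (−6) = −4.

-4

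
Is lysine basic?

Yes

The basic amino acids are Lys (K), Arg (R), and His (H).
Lysine is in this group.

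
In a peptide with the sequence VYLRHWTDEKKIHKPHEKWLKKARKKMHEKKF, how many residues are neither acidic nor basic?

Acidic: D, E. Basic: K, R, H. All other residues are neither.
Matching residues: V1, Y2, L3, W6, T7, I12, P15, W19, L20, A23, M27, F32.

12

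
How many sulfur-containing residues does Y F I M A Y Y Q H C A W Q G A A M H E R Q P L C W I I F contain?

Cysteine (C, thiol) and methionine (M, thioether) are the two sulfur-containing amino acids.
Matching residues: M4, C10, M17, C24.

4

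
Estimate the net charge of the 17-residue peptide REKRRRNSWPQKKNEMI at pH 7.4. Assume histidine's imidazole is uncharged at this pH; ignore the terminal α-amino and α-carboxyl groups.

At pH ~7.4 the Lys and Arg side chains are protonated (+1), the Asp and Glu side chains are deprotonated (−1), and with His taken as neutral all other side chains carry no charge.
Positive (K, R): R1, K3, R4, R5, R6, K12, K13 → +7.
Negative (D, E): E2, E15 → −2.
Net charge = (+7) + (−2) = +5.

+5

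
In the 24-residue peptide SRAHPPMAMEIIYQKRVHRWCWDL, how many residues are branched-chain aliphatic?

4

The BCAAs are Val, Leu, and Ile — aliphatic side chains with a branch point.
Matching residues: I11, I12, V17, L24.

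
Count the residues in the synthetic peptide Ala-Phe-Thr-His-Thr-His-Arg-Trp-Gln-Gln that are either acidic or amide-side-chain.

2

Acidic: D, E. Amide-side-chain: N, Q.
Acidic residues here: none (0).
Amide-side-chain residues here: Gln9, Gln10 (2).
The two groups share no amino acid, so total = 0 + 2 = 2.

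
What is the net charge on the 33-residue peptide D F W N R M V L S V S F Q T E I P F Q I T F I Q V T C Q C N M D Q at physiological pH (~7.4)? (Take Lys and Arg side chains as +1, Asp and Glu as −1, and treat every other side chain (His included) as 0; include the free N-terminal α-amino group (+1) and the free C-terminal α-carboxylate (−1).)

Positive (K, R): R5 → +1.
Negative (D, E): D1, E15, D32 → −3.
The N-terminus (+1) and C-terminus (−1) cancel.
Net charge = (+1) + (−3) = −2.

-2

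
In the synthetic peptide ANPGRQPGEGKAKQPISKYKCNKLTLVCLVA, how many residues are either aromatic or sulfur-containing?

3

Aromatic: F, W, Y. Sulfur-containing: C, M.
Aromatic residues here: Y19 (1).
Sulfur-containing residues here: C21, C28 (2).
The two groups share no amino acid, so total = 1 + 2 = 3.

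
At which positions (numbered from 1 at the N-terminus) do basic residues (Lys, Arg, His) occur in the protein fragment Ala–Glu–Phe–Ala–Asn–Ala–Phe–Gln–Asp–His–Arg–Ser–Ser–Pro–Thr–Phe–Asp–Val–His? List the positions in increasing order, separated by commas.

10, 11, 19

Matching residues: His10, Arg11, His19.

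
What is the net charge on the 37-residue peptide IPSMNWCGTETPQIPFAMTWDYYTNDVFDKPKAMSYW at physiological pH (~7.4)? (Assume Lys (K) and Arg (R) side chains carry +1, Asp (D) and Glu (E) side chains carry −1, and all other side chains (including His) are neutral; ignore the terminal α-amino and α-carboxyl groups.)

-2

Positive (K, R): K30, K32 → +2.
Negative (D, E): E10, D21, D26, D29 → −4.
Net charge = (+2) + (−4) = −2.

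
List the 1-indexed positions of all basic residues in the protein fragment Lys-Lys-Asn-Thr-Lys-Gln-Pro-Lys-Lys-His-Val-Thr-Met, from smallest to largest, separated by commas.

The basic amino acids are Lys (K), Arg (R), and His (H).
Matching residues: Lys1, Lys2, Lys5, Lys8, Lys9, His10.

1, 2, 5, 8, 9, 10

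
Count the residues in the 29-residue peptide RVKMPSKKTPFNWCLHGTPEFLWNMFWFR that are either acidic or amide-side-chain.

3

Acidic: D, E. Amide-side-chain: N, Q.
Acidic residues here: E20 (1).
Amide-side-chain residues here: N12, N24 (2).
The two groups share no amino acid, so total = 1 + 2 = 3.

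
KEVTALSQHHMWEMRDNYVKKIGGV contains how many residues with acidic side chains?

The acidic residues are Asp (D) and Glu (E), whose side chains end in a carboxylate group.
Matching residues: E2, E13, D16.

3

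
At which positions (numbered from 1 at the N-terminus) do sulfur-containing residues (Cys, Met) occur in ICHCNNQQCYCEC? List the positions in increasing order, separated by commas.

Matching residues: C2, C4, C9, C11, C13.

2, 4, 9, 11, 13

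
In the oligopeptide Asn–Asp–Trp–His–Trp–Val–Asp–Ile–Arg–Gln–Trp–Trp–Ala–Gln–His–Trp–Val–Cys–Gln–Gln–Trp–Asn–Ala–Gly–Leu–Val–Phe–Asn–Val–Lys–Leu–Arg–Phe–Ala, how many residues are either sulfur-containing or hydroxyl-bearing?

Sulfur-containing: C, M. Hydroxyl-bearing: S, T, Y.
Sulfur-containing residues here: Cys18 (1).
Hydroxyl-bearing residues here: none (0).
The two groups share no amino acid, so total = 1 + 0 = 1.

1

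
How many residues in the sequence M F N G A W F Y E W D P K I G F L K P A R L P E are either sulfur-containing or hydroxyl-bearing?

Sulfur-containing: C, M. Hydroxyl-bearing: S, T, Y.
Sulfur-containing residues here: M1 (1).
Hydroxyl-bearing residues here: Y8 (1).
The two groups share no amino acid, so total = 1 + 1 = 2.

2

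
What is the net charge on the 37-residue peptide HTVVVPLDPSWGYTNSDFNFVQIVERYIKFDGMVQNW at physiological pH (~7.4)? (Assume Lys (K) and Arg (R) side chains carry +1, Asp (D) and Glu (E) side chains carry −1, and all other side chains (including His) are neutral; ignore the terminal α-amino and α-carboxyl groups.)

-2

Positive (K, R): R26, K29 → +2.
Negative (D, E): D8, D17, E25, D31 → −4.
Net charge = (+2) + (−4) = −2.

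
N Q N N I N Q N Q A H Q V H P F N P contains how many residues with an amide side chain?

10

Only N (asparagine) and Q (glutamine) carry a side-chain carboxamide.
Matching residues: N1, Q2, N3, N4, N6, Q7, N8, Q9, Q12, N17.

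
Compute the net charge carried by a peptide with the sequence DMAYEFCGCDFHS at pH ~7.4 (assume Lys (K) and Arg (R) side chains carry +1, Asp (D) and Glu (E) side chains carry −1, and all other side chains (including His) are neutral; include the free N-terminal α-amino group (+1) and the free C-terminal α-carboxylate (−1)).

-3

Positive (K, R): none → +0.
Negative (D, E): D1, E5, D10 → −3.
The N-terminus (+1) and C-terminus (−1) cancel.
Net charge = (+0) + (−3) = −3.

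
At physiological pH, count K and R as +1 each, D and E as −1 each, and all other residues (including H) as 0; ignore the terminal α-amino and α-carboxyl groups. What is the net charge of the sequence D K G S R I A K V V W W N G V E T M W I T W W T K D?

+1

Positive (K, R): K2, R5, K8, K25 → +4.
Negative (D, E): D1, E16, D26 → −3.
Net charge = (+4) + (−3) = +1.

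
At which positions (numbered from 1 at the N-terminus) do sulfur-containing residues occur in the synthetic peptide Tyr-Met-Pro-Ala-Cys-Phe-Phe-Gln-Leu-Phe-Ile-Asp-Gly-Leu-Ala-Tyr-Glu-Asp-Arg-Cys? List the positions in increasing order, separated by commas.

2, 5, 20

Only Cys (C) and Met (M) have a sulfur atom in the side chain.
Matching residues: Met2, Cys5, Cys20.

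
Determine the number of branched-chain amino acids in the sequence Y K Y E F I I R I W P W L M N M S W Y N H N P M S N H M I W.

The BCAAs are Val, Leu, and Ile — aliphatic side chains with a branch point.
Matching residues: I6, I7, I9, L13, I29.

5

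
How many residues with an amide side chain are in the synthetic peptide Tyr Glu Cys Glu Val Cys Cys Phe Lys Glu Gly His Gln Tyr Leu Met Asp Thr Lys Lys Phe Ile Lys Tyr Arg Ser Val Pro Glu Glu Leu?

1

The amide-side-chain residues are Asn (N) and Gln (Q).
Matching residues: Gln13.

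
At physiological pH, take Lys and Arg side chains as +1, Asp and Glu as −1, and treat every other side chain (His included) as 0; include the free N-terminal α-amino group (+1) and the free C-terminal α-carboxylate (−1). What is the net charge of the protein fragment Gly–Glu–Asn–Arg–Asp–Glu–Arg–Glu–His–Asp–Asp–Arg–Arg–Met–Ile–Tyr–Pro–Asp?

-3

Positive (K, R): Arg4, Arg7, Arg12, Arg13 → +4.
Negative (D, E): Glu2, Asp5, Glu6, Glu8, Asp10, Asp11, Asp18 → −7.
The N-terminus (+1) and C-terminus (−1) cancel.
Net charge = (+4) + (−7) = −3.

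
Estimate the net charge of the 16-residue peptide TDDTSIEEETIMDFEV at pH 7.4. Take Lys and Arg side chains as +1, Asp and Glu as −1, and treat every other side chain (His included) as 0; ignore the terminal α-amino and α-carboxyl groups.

-7

Positive (K, R): none → +0.
Negative (D, E): D2, D3, E7, E8, E9, D13, E15 → −7.
Net charge = (+0) + (−7) = −7.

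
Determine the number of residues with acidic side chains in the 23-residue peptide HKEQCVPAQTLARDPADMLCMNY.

3

The acidic residues are Asp (D) and Glu (E), whose side chains end in a carboxylate group.
Matching residues: E3, D14, D17.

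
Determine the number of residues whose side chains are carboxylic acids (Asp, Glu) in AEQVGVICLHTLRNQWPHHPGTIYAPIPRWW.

1

Matching residues: E2.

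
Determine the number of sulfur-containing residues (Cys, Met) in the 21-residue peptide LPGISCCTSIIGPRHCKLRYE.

3

Matching residues: C6, C7, C16.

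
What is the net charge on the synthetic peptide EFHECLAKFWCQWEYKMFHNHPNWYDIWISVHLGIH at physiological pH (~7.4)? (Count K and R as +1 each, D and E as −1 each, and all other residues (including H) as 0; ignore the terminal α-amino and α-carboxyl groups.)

Positive (K, R): K8, K16 → +2.
Negative (D, E): E1, E4, E14, D26 → −4.
Net charge = (+2) + (−4) = −2.

-2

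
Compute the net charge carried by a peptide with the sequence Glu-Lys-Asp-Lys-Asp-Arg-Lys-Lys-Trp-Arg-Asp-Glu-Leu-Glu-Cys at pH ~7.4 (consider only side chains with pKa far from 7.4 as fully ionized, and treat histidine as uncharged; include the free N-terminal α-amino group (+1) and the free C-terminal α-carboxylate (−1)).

0

The side chains ionized at physiological pH are Lys/Arg (+1) and Asp/Glu (−1); with His treated as neutral, nothing else contributes.
Positive (K, R): Lys2, Lys4, Arg6, Lys7, Lys8, Arg10 → +6.
Negative (D, E): Glu1, Asp3, Asp5, Asp11, Glu12, Glu14 → −6.
The N-terminus (+1) and C-terminus (−1) cancel.
Net charge = (+6) + (−6) = 0.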